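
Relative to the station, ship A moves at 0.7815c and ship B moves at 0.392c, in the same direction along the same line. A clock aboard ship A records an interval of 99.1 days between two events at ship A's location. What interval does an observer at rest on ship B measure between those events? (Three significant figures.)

120 days

Speed of ship A in ship B's frame: u = (v_A − v_B)/(1 − v_A v_B/c²) = (0.7815 − 0.392)/(1 − 0.7815×0.392) = 0.3895/0.693652 = 0.56152; |u| = 0.56152c.
At |u| = 0.56152c, γ = (1 − 0.315305)^(−1/2) = 1.2085.
The clock on ship A records proper time, so ship B measures Δt = γΔτ = 1.2085 × 99.1 = 120 days.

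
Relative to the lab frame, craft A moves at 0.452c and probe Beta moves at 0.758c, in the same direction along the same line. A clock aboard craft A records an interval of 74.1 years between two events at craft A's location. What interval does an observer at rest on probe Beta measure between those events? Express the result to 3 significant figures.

The velocity of craft A relative to probe Beta is (0.452 − 0.758)c / (1 − 0.452×0.758) = −0.46548c; relative speed 0.46548c.
γ for this relative speed: γ = 1/√(1 − 0.216672) = 1.1299.
The clock on craft A records proper time, so probe Beta measures Δt = γΔτ = 1.1299 × 74.1 = 83.7 years.

83.7 years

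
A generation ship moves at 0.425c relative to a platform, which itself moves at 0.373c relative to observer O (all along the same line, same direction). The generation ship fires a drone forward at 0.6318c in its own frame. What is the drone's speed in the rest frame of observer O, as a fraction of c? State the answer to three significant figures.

First combine the drone and generation ship (S''→S'): u₁ = (0.6318 + 0.425)/(1 + 0.6318×0.425) = 1.0568/1.268515 = 0.8331.
Then combine with the platform (S'→S): u = (0.8331 + 0.373)/(1 + 0.8331×0.373) = 1.2061/1.3107463 = 0.92016.

0.920c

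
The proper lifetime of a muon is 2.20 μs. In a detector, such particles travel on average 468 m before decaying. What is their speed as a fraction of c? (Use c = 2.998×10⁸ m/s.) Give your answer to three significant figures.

d = βγcτ ⇒ βγ = d/(cτ) = 468.0 m / (659.56 m) = 0.70956.
β = (βγ)/√(1+(βγ)²) = 0.70956/√1.503475 = 0.579.

0.579c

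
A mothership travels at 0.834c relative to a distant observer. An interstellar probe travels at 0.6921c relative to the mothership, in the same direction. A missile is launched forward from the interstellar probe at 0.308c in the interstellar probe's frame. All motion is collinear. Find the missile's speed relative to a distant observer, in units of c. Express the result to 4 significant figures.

Apply u = (u'+v)/(1+u'v) twice. Missile in the mothership frame: (0.308+0.6921)/(1+0.308·0.6921) = 1.0001/1.2131668 = 0.82437c.
That velocity, transformed to the rest frame of a distant observer: (0.82437+0.834)/(1+0.82437·0.834) = 1.65837/1.68752458 = 0.98272c.

0.9827c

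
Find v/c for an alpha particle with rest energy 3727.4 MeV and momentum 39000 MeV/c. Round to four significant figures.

βγ = pc/(mc²) = 39000/3727.4 = 10.463.
Since γ² = 1 + (βγ)² = 110.474, γ = √110.474 = 10.5107, and β = (βγ)/γ = 10.463/10.5107 = 0.9955.

0.9955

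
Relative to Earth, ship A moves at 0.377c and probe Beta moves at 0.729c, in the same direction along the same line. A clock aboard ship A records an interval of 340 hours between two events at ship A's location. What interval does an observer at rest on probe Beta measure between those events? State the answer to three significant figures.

The velocity of ship A relative to probe Beta is (0.377 − 0.729)c / (1 − 0.377×0.729) = −0.48541c; relative speed 0.48541c.
At |u| = 0.48541c, γ = (1 − 0.235623)^(−1/2) = 1.1438.
Ship A's interval is proper; time dilation gives Δt_B = γΔτ = 1.1438 × 340 hours = 389 hours.

389 hours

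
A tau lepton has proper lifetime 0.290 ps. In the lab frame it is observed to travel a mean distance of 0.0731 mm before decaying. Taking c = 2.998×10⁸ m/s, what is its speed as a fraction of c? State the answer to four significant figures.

0.6435c

Lab distance = (lab lifetime)·v = γτ·βc, so βγ = d/(cτ) = 7.310×10^-5/(2.998×10⁸ × 2.900×10^-13) = 0.84079.
With βγ = 0.84079: γ² = 1 + (βγ)² = 1.706928, and β = (βγ)/γ = 0.84079/1.30649 = 0.6435.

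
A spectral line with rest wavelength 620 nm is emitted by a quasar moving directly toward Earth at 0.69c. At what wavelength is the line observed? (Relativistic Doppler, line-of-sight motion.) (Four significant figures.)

265.5 nm

Relativistic Doppler for wavelength: λ_obs = λ_src · √((1−β)/(1+β)).
With β = 0.69: factor = √(0.31/1.69) = 0.42829.
λ_obs = 620 × 0.42829 = 265.5 nm.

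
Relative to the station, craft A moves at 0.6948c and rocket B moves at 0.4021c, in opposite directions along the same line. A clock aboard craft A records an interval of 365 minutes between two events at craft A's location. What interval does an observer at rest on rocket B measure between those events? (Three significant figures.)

Transform craft A's velocity into rocket B's frame: (0.6948 + 0.4021)/(1 + 0.6948·0.4021) = 1.0969/1.27937908, so the relative speed is 0.85737c.
γ for this relative speed: γ = 1/√(1 − 0.735083) = 1.9429.
The clock on craft A records proper time, so rocket B measures Δt = γΔτ = 1.9429 × 365 = 709 minutes.

709 minutes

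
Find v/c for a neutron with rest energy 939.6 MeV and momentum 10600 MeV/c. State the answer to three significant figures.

pc/(mc²) = 10600/939.6 = 11.281 = βγ = β/√(1−β²).
So β² = x²/(1 + x²) with x = 11.281: x² = 127.261, β² = 127.261/128.261 = 0.992203, β = 0.996.

0.996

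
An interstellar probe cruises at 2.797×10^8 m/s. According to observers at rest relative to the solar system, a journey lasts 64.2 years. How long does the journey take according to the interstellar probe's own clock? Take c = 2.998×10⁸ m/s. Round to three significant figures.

23.1 years

β = v/c = (2.797×10^8 m/s)/(2.998×10⁸ m/s) = 0.932955.
Lorentz factor: γ = (1 − 0.870405)^(−1/2) = 2.7778.
The moving clock records proper time: Δτ = Δt/γ = 64.2/2.7778 = 23.1 years.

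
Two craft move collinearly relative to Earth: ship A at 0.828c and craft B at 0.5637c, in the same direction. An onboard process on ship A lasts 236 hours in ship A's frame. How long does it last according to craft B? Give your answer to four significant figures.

Transform ship A's velocity into craft B's frame: (0.828 − 0.5637)/(1 − 0.828·0.5637) = 0.2643/0.5332564, so the relative speed is 0.49563c.
γ for this relative speed: γ = 1/√(1 − 0.245649) = 1.1514.
The clock on ship A records proper time, so craft B measures Δt = γΔτ = 1.1514 × 236 = 271.7 hours.

271.7 hours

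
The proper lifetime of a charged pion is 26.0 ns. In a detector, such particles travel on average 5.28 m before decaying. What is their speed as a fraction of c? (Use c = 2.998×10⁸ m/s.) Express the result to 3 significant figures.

Lab distance = (lab lifetime)·v = γτ·βc, so βγ = d/(cτ) = 5.280/(2.998×10⁸ × 2.600×10^-8) = 0.67737.
With βγ = 0.67737: γ² = 1 + (βγ)² = 1.45883, and β = (βγ)/γ = 0.67737/1.20782 = 0.561.

0.561c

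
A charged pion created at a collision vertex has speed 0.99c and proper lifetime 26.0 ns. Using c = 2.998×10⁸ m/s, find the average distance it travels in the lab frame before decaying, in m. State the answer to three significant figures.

54.7 m

γ = 1/√(1 − β²) = 1/√(1 − 0.9801) = 1/√0.0199 = 1/0.141067 = 7.0888.
Lab-frame lifetime: Δt = γτ = 7.0888 × 26.0 ns = 184.31 ns.
Distance: d = vΔt = 0.99 × 2.998×10⁸ m/s × 1.8431×10^-7 s = 54.7 m.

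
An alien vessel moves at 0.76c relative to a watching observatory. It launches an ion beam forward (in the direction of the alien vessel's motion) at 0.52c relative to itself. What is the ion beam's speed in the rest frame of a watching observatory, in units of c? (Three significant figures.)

Relativistic velocity addition: u = (u' + v)/(1 + u'v/c²), with u' = 0.52c and v = 0.76c.
Numerator: 0.52 + 0.76 = 1.28. Denominator: 1 + (0.52)(0.76) = 1.3952.
u = 1.28/1.3952 = 0.91743, so the speed is 0.917c.

0.917c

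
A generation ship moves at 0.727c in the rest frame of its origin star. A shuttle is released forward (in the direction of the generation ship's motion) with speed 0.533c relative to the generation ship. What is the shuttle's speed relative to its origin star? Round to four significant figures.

0.9081c

Relativistic velocity addition: u = (u' + v)/(1 + u'v/c²), with u' = 0.533c and v = 0.727c.
Numerator: 0.533 + 0.727 = 1.26. Denominator: 1 + (0.533)(0.727) = 1.387491.
u = 1.26/1.387491 = 0.90811, so the speed is 0.9081c.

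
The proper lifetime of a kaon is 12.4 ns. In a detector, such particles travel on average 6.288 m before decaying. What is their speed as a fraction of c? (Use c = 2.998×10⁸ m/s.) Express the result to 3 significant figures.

0.861c

Let x = d/(cτ) = 6.288 m / (2.998×10⁸ m/s × 1.240×10^-8 s) = 1.6915. Since d = βγcτ, x = βγ = β/√(1−β²).
Solving: β² = x²/(1+x²) = 2.86117/3.86117 = 0.741011, so β = 0.861.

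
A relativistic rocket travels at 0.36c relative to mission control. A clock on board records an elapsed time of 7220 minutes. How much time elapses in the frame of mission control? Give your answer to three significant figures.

7740 minutes

β² = 0.1296, so γ = 1/√0.8704 = 1.0719.
The onboard clock measures proper time, so the interval in the rest frame of mission control is dilated: Δt = γ·Δτ = 1.0719 × 7220 minutes = 7740 minutes.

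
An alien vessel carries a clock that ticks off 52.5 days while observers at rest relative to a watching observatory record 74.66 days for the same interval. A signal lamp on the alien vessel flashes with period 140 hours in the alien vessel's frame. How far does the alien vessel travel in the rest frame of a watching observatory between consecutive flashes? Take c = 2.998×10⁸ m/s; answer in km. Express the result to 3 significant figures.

The time-dilation ratio gives γ = 74.66/52.5 = 1.4221.
β = √(1 − 1/γ²) = 0.71101. Lab-frame period = γτ = 1.4221×140 hours = 199.09 hours. Distance = βc × γτ = 0.71101 × 2.998×10⁸ m/s × 716724 s = 1.5278×10^14 m = 1.53×10^11 km.

1.53×10^11 km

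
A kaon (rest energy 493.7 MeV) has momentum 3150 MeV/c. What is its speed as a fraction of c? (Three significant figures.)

βγ = pc/(mc²) = 3150/493.7 = 6.3804.
Since γ² = 1 + (βγ)² = 41.7095, γ = √41.7095 = 6.45829, and β = (βγ)/γ = 6.3804/6.45829 = 0.988.

0.988c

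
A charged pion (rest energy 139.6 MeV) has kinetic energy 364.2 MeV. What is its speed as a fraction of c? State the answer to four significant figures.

K = (γ−1)mc², so γ = 1 + 364.2/139.6 = 3.6089.
Then v/c = √(1 − γ⁻²) = √(1 − 0.0767804) = √0.9232196 = 0.9608.

0.9608c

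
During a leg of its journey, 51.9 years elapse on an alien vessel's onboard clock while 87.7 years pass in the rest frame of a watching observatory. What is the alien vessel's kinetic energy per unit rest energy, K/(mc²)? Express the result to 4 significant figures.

The time-dilation ratio gives γ = 87.7/51.9 = 1.68979.
Since K = (γ−1)mc², K/(mc²) = 1.68979 − 1 = 0.6898.

0.6898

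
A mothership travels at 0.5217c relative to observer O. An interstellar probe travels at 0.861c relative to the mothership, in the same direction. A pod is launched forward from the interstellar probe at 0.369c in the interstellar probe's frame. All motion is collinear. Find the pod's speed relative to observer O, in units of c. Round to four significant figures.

First combine the pod and interstellar probe (S''→S'): u₁ = (0.369 + 0.861)/(1 + 0.369×0.861) = 1.23/1.317709 = 0.93344.
Then combine with the mothership (S'→S): u = (0.93344 + 0.5217)/(1 + 0.93344×0.5217) = 1.45514/1.486975648 = 0.97859.

0.9786c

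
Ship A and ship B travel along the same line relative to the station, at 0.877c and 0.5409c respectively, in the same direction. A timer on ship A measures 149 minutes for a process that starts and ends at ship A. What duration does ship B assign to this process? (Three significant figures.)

194 minutes

Speed of ship A in ship B's frame: u = (v_A − v_B)/(1 − v_A v_B/c²) = (0.877 − 0.5409)/(1 − 0.877×0.5409) = 0.3361/0.5256307 = 0.63942; |u| = 0.63942c.
γ for this relative speed: γ = 1/√(1 − 0.408858) = 1.3006.
The clock on ship A records proper time, so ship B measures Δt = γΔτ = 1.3006 × 149 = 194 minutes.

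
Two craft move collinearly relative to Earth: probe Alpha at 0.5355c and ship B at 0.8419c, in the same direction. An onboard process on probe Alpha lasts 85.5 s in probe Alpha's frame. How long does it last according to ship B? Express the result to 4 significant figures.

103.0 s

Transform probe Alpha's velocity into ship B's frame: (0.5355 − 0.8419)/(1 − 0.5355·0.8419) = −0.3064/0.54916255, so the relative speed is 0.55794c.
At |u| = 0.55794c, γ = (1 − 0.311297)^(−1/2) = 1.205.
The clock on probe Alpha records proper time, so ship B measures Δt = γΔτ = 1.205 × 85.5 = 103.0 s.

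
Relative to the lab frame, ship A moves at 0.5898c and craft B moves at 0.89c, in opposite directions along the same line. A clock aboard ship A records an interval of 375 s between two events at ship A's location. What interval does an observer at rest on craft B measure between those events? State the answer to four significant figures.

1553 s

Speed of ship A in craft B's frame: u = (v_A + v_B)/(1 + v_A v_B/c²) = (0.5898 + 0.89)/(1 + 0.5898×0.89) = 1.4798/1.524922 = 0.97041; |u| = 0.97041c.
γ for this relative speed: γ = 1/√(1 − 0.941696) = 4.1414.
The clock on ship A records proper time, so craft B measures Δt = γΔτ = 4.1414 × 375 = 1553 s.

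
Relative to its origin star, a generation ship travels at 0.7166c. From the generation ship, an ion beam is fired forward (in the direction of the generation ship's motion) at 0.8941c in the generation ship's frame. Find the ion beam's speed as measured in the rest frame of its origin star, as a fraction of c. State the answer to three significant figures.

0.982c

In units of c, u = (u' + v)/(1 + u'v) with u' = 0.8941 and v = 0.7166.
Numerator: 0.8941 + 0.7166 = 1.6107. Denominator: 1 + (0.8941)(0.7166) = 1.64071206.
u = 1.6107/1.64071206 = 0.98171, so the speed is 0.982c.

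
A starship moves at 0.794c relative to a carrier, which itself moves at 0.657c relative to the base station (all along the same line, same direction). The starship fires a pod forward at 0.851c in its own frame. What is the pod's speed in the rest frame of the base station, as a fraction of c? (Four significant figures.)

0.9962c

Apply u = (u'+v)/(1+u'v) twice. Pod in the carrier frame: (0.851+0.794)/(1+0.851·0.794) = 1.645/1.675694 = 0.98168c.
That velocity, transformed to the rest frame of the base station: (0.98168+0.657)/(1+0.98168·0.657) = 1.63868/1.64496376 = 0.99618c.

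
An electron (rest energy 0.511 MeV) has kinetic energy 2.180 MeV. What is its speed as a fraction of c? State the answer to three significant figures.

K = (γ−1)mc², so γ = 1 + 2.180/0.511 = 5.2661.
Then v/c = √(1 − γ⁻²) = √(1 − 0.0360597) = √0.9639403 = 0.982.

0.982c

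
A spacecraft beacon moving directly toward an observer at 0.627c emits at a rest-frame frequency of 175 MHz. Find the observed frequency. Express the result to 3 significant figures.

365 MHz

Relativistic Doppler (source moving toward): f_obs = f_src · √((1+β)/(1−β)).
With β = 0.627: factor = √(1.627/0.373) = 2.0885.
f_obs = 175 × 2.0885 = 365 MHz.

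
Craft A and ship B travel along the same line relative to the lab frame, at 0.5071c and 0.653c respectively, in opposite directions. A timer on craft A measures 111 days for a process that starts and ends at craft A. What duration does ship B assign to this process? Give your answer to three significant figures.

Transform craft A's velocity into ship B's frame: (0.5071 + 0.653)/(1 + 0.5071·0.653) = 1.1601/1.3311363, so the relative speed is 0.87151c.
At |u| = 0.87151c, γ = (1 − 0.75953)^(−1/2) = 2.0392.
Craft A's interval is proper; time dilation gives Δt_B = γΔτ = 2.0392 × 111 days = 226 days.

226 days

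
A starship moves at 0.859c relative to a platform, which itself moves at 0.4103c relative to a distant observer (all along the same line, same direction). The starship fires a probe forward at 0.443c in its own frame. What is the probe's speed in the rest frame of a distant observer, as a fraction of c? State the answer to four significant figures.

First combine the probe and starship (S''→S'): u₁ = (0.443 + 0.859)/(1 + 0.443×0.859) = 1.302/1.380537 = 0.94311.
Then combine with the platform (S'→S): u = (0.94311 + 0.4103)/(1 + 0.94311×0.4103) = 1.35341/1.386958033 = 0.97581.

0.9758c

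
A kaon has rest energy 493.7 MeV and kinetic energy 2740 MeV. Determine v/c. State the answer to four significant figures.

γ = 1 + K/(mc²) = 1 + 2740/493.7 = 6.5499.
β = √(1 − 1/γ²) = √(1 − 0.0233094) = √0.9766906 = 0.9883.

0.9883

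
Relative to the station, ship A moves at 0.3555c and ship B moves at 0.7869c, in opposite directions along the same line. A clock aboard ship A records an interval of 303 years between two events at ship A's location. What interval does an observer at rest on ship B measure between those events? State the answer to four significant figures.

The velocity of ship A relative to ship B is (0.3555 + 0.7869)c / (1 + 0.3555×0.7869) = 0.89268c; relative speed 0.89268c.
γ for this relative speed: γ = 1/√(1 − 0.796878) = 2.2188.
The clock on ship A records proper time, so ship B measures Δt = γΔτ = 2.2188 × 303 = 672.3 years.

672.3 years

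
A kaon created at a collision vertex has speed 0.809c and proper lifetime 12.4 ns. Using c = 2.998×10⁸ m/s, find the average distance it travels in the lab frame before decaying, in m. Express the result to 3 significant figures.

5.12 m

With β = 0.809, γ = 1/√(1 − 0.809²) = 1/√0.345519 = 1.7012.
Lab-frame lifetime: Δt = γτ = 1.7012 × 12.4 ns = 21.095 ns.
Distance: d = vΔt = 0.809 × 2.998×10⁸ m/s × 2.1095×10^-8 s = 5.12 m.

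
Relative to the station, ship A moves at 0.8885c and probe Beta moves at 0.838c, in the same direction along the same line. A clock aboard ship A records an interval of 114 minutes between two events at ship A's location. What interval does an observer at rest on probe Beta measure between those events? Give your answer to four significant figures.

116.3 minutes

Transform ship A's velocity into probe Beta's frame: (0.8885 − 0.838)/(1 − 0.8885·0.838) = 0.0505/0.255437, so the relative speed is 0.1977c.
γ for this relative speed: γ = 1/√(1 − 0.0390853) = 1.0201.
The clock on ship A records proper time, so probe Beta measures Δt = γΔτ = 1.0201 × 114 = 116.3 minutes.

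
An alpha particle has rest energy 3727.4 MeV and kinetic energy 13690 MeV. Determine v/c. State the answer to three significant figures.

K = (γ−1)mc², so γ = 1 + 13690/3727.4 = 4.6728.
Then v/c = √(1 − γ⁻²) = √(1 − 0.0457979) = √0.9542021 = 0.977.

0.977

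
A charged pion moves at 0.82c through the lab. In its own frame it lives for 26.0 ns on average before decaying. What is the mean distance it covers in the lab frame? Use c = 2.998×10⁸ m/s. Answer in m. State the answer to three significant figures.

β² = 0.6724, so γ = 1/√0.3276 = 1.7471.
Lab-frame lifetime: Δt = γτ = 1.7471 × 26.0 ns = 45.425 ns.
Distance: d = vΔt = 0.82 × 2.998×10⁸ m/s × 4.5425×10^-8 s = 11.2 m.

11.2 m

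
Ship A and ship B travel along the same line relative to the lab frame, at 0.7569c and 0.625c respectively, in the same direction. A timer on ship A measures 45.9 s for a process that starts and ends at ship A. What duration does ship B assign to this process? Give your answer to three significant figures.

Transform ship A's velocity into ship B's frame: (0.7569 − 0.625)/(1 − 0.7569·0.625) = 0.1319/0.5269375, so the relative speed is 0.25031c.
γ for this relative speed: γ = 1/√(1 − 0.0626551) = 1.0329.
Ship A's interval is proper; time dilation gives Δt_B = γΔτ = 1.0329 × 45.9 s = 47.4 s.

47.4 s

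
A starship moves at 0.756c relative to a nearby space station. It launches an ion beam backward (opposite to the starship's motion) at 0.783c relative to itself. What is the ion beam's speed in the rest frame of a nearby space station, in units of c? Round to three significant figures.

In units of c, u = (u' + v)/(1 + u'v) with u' = −0.783 and v = 0.756.
Numerator: −0.783 + 0.756 = −0.027. Denominator: 1 + (−0.783)(0.756) = 0.408052.
u = −0.027/0.408052 = −0.066168, so the speed is 0.0662c.

0.0662c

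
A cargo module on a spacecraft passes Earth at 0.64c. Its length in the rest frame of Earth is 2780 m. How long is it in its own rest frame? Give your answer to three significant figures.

3620 m

γ = 1/√(1 − β²) = 1/√(1 − 0.4096) = 1/√0.5904 = 1/0.768375 = 1.3014.
Proper length: L₀ = γ·L = 1.3014 × 2780 = 3620 m.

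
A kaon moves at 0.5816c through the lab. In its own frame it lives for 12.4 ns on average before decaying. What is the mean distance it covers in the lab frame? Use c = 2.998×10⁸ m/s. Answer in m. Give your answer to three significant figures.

2.66 m

Lorentz factor: γ = (1 − 0.33825856)^(−1/2) = 1.2293.
Lab-frame lifetime: Δt = γτ = 1.2293 × 12.4 ns = 15.243 ns.
Distance: d = vΔt = 0.5816 × 2.998×10⁸ m/s × 1.5243×10^-8 s = 2.66 m.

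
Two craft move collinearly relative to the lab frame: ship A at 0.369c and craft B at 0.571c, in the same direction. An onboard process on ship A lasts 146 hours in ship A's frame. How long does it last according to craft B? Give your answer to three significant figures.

151 hours

The velocity of ship A relative to craft B is (0.369 − 0.571)c / (1 − 0.369×0.571) = −0.25592c; relative speed 0.25592c.
γ for this relative speed: γ = 1/√(1 − 0.065495) = 1.0344.
Ship A's interval is proper; time dilation gives Δt_B = γΔτ = 1.0344 × 146 hours = 151 hours.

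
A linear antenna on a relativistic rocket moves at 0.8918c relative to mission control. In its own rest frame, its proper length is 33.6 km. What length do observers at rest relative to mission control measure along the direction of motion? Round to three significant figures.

With β = 0.8918, γ = 1/√(1 − 0.8918²) = 1/√0.20469276 = 2.2103.
Along the direction of motion the measured length is L₀/γ = 33.6/2.2103 = 15.2 km.

15.2 km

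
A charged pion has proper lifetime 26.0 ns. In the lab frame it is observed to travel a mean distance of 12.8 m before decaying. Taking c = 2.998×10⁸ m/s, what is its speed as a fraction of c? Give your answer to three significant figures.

Lab distance = (lab lifetime)·v = γτ·βc, so βγ = d/(cτ) = 12.80/(2.998×10⁸ × 2.600×10^-8) = 1.6421.
With βγ = 1.6421: γ² = 1 + (βγ)² = 3.69649, and β = (βγ)/γ = 1.6421/1.92263 = 0.854.

0.854c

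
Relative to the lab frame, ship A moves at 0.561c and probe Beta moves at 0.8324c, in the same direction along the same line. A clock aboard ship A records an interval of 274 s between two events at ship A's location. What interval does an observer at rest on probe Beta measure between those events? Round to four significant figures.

Transform ship A's velocity into probe Beta's frame: (0.561 − 0.8324)/(1 − 0.561·0.8324) = −0.2714/0.5330236, so the relative speed is 0.50917c.
At |u| = 0.50917c, γ = (1 − 0.259254)^(−1/2) = 1.1619.
Ship A's interval is proper; time dilation gives Δt_B = γΔτ = 1.1619 × 274 s = 318.4 s.

318.4 s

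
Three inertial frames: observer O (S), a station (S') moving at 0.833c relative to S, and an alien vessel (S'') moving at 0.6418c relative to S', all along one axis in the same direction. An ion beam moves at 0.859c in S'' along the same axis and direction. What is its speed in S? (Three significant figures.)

Apply u = (u'+v)/(1+u'v) twice. Ion beam in the station frame: (0.859+0.6418)/(1+0.859·0.6418) = 1.5008/1.5513062 = 0.96744c.
That velocity, transformed to the rest frame of observer O: (0.96744+0.833)/(1+0.96744·0.833) = 1.80044/1.80587752 = 0.99699c.

0.997c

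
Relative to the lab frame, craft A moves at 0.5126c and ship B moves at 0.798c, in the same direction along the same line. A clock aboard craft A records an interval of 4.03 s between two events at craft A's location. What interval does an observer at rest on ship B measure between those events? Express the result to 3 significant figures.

Speed of craft A in ship B's frame: u = (v_A − v_B)/(1 − v_A v_B/c²) = (0.5126 − 0.798)/(1 − 0.5126×0.798) = −0.2854/0.5909452 = −0.48296; |u| = 0.48296c.
At |u| = 0.48296c, γ = (1 − 0.23325)^(−1/2) = 1.142.
Craft A's interval is proper; time dilation gives Δt_B = γΔτ = 1.142 × 4.03 s = 4.60 s.

4.60 s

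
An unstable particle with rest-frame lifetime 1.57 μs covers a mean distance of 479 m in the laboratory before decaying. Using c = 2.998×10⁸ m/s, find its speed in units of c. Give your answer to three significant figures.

0.713c

Let x = d/(cτ) = 479.0 m / (2.998×10⁸ m/s × 1.570×10^-6 s) = 1.0177. Since d = βγcτ, x = βγ = β/√(1−β²).
Solving: β² = x²/(1+x²) = 1.03571/2.03571 = 0.508771, so β = 0.713.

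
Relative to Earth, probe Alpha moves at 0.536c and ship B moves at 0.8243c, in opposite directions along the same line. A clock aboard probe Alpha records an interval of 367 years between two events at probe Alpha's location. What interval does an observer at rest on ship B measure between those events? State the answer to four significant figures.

1107 years

Transform probe Alpha's velocity into ship B's frame: (0.536 + 0.8243)/(1 + 0.536·0.8243) = 1.3603/1.4418248, so the relative speed is 0.94346c.
At |u| = 0.94346c, γ = (1 − 0.890117)^(−1/2) = 3.0167.
Probe Alpha's interval is proper; time dilation gives Δt_B = γΔτ = 3.0167 × 367 years = 1107 years.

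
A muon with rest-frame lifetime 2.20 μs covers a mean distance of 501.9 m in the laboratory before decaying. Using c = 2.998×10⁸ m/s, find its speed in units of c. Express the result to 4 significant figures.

0.6056c

Lab distance = (lab lifetime)·v = γτ·βc, so βγ = d/(cτ) = 501.9/(2.998×10⁸ × 2.200×10^-6) = 0.76096.
With βγ = 0.76096: γ² = 1 + (βγ)² = 1.57906, and β = (βγ)/γ = 0.76096/1.25661 = 0.6056.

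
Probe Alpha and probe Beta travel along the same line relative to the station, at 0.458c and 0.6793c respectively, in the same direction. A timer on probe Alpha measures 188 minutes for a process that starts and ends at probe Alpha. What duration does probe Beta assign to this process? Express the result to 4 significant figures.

Speed of probe Alpha in probe Beta's frame: u = (v_A − v_B)/(1 − v_A v_B/c²) = (0.458 − 0.6793)/(1 − 0.458×0.6793) = −0.2213/0.6888806 = −0.32125; |u| = 0.32125c.
At |u| = 0.32125c, γ = (1 − 0.103202)^(−1/2) = 1.056.
Probe Alpha's interval is proper; time dilation gives Δt_B = γΔτ = 1.056 × 188 minutes = 198.5 minutes.

198.5 minutes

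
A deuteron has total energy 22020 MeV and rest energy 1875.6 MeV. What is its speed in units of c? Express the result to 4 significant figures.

γ = E/(mc²) = 22020/1875.6 = 11.74.
β = √(1 − 1/γ²) = √(1 − 0.00725544) = √0.99274456 = 0.9964.

0.9964c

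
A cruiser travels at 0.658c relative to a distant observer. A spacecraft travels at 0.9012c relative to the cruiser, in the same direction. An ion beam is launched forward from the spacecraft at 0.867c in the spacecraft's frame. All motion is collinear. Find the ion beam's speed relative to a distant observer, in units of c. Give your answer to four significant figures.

Apply u = (u'+v)/(1+u'v) twice. Ion beam in the cruiser frame: (0.867+0.9012)/(1+0.867·0.9012) = 1.7682/1.7813404 = 0.99262c.
That velocity, transformed to the rest frame of a distant observer: (0.99262+0.658)/(1+0.99262·0.658) = 1.65062/1.65314396 = 0.99847c.

0.9985c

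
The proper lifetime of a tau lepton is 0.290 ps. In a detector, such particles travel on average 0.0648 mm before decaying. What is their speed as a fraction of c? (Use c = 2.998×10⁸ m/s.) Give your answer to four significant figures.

Let x = d/(cτ) = 6.480×10^-5 m / (2.998×10⁸ m/s × 2.900×10^-13 s) = 0.74532. Since d = βγcτ, x = βγ = β/√(1−β²).
Solving: β² = x²/(1+x²) = 0.555502/1.555502 = 0.357121, so β = 0.5976.

0.5976c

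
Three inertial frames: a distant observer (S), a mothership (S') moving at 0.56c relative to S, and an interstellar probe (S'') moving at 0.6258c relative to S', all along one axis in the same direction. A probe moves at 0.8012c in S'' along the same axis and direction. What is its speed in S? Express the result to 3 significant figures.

Apply u = (u'+v)/(1+u'v) twice. Probe in the mothership frame: (0.8012+0.6258)/(1+0.8012·0.6258) = 1.427/1.50139096 = 0.95045c.
That velocity, transformed to the rest frame of a distant observer: (0.95045+0.56)/(1+0.95045·0.56) = 1.51045/1.532252 = 0.98577c.

0.986c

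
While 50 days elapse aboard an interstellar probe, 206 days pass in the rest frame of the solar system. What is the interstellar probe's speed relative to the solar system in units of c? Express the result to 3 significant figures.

0.970c

γ = Δt/Δτ = 206/50 = 4.12.
β = √(1 − 1/γ²) = √(1 − 0.0589122) = √0.9410878 = 0.970.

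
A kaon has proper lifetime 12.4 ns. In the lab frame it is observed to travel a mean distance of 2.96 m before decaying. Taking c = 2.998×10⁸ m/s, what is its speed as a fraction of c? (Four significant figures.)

0.6229c

Lab distance = (lab lifetime)·v = γτ·βc, so βγ = d/(cτ) = 2.960/(2.998×10⁸ × 1.240×10^-8) = 0.79623.
With βγ = 0.79623: γ² = 1 + (βγ)² = 1.633982, and β = (βγ)/γ = 0.79623/1.27827 = 0.6229.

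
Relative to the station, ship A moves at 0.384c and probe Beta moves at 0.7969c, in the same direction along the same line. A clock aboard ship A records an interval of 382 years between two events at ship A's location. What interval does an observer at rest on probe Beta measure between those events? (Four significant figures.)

The velocity of ship A relative to probe Beta is (0.384 − 0.7969)c / (1 − 0.384×0.7969) = −0.59497c; relative speed 0.59497c.
At |u| = 0.59497c, γ = (1 − 0.353989)^(−1/2) = 1.2442.
The clock on ship A records proper time, so probe Beta measures Δt = γΔτ = 1.2442 × 382 = 475.3 years.

475.3 years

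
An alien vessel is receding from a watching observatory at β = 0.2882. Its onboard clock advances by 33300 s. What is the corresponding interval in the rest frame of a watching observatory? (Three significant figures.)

With β = 0.2882, γ = 1/√(1 − 0.2882²) = 1/√0.91694076 = 1.0443.
The onboard clock measures proper time, so the interval in the rest frame of a watching observatory is dilated: Δt = γ·Δτ = 1.0443 × 33300 s = 34800 s.

34800 s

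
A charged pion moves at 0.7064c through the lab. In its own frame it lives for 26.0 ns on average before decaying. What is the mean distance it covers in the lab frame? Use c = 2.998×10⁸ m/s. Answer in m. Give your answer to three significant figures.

γ = 1/√(1 − β²) = 1/√(1 − 0.49900096) = 1/√0.50099904 = 1/0.707813 = 1.4128.
Lab-frame lifetime: Δt = γτ = 1.4128 × 26.0 ns = 36.733 ns.
Distance: d = vΔt = 0.7064 × 2.998×10⁸ m/s × 3.6733×10^-8 s = 7.78 m.

7.78 m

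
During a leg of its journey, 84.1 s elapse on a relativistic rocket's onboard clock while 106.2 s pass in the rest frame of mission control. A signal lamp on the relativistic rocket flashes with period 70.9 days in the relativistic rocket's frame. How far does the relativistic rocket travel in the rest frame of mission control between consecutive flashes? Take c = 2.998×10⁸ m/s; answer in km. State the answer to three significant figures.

γ = Δt/Δτ = 106.2/84.1 = 1.26278.
β = √(1 − 1/γ²) = 0.61065. Lab-frame period = γτ = 1.26278×70.9 days = 89.531 days. Distance = βc × γτ = 0.61065 × 2.998×10⁸ m/s × 7735478.4 s = 1.4162×10^15 m = 1.42×10^12 km.

1.42×10^12 km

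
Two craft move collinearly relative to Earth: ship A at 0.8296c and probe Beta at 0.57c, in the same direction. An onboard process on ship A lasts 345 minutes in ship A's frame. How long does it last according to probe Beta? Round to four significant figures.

Speed of ship A in probe Beta's frame: u = (v_A − v_B)/(1 − v_A v_B/c²) = (0.8296 − 0.57)/(1 − 0.8296×0.57) = 0.2596/0.527128 = 0.49248; |u| = 0.49248c.
γ for this relative speed: γ = 1/√(1 − 0.242537) = 1.149.
The clock on ship A records proper time, so probe Beta measures Δt = γΔτ = 1.149 × 345 = 396.4 minutes.

396.4 minutes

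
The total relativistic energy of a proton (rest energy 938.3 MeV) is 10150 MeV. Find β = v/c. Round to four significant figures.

0.9957

Total energy E = γmc² gives γ = 10150/938.3 = 10.817.
Hence β = √(1 − 1/γ²) = √(1 − 0.00854646) = √0.99145354 = 0.9957.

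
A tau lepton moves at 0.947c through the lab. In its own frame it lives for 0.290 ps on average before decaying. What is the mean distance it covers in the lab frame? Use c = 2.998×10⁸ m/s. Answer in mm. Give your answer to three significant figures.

0.256 mm

Lorentz factor: γ = (1 − 0.896809)^(−1/2) = 3.113.
Lab-frame lifetime: Δt = γτ = 3.113 × 0.290 ps = 0.90277 ps.
Distance: d = vΔt = 0.947 × 2.998×10⁸ m/s × 9.0277×10^-13 s = 2.56×10^-4 m = 0.256 mm.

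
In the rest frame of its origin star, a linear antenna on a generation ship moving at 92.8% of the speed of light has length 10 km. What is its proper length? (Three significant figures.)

26.8 km

γ = 1/√(1 − β²) = 1/√(1 − 0.861184) = 1/√0.138816 = 1/0.37258 = 2.684.
Proper length: L₀ = γ·L = 2.684 × 10 = 26.8 km.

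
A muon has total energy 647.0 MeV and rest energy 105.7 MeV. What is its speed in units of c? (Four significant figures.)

0.9866c

Total energy E = γmc² gives γ = 647.0/105.7 = 6.1211.
Hence β = √(1 − 1/γ²) = √(1 − 0.0266895) = √0.9733105 = 0.9866.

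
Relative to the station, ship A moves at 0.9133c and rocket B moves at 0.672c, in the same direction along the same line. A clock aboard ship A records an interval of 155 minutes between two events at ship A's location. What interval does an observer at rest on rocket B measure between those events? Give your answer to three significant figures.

198 minutes

The velocity of ship A relative to rocket B is (0.9133 − 0.672)c / (1 − 0.9133×0.672) = 0.6247c; relative speed 0.6247c.
γ for this relative speed: γ = 1/√(1 − 0.39025) = 1.2806.
The clock on ship A records proper time, so rocket B measures Δt = γΔτ = 1.2806 × 155 = 198 minutes.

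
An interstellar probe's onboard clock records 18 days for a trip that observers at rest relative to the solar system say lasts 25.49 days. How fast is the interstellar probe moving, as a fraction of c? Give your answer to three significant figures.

0.708c

γ = Δt/Δτ = 25.49/18 = 1.4161.
β = √(1 − 1/γ²) = √(1 − 0.498669) = √0.501331 = 0.708.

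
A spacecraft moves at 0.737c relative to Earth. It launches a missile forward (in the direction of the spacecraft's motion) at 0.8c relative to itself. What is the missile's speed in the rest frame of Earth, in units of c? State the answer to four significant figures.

0.9669c

Relativistic velocity addition: u = (u' + v)/(1 + u'v/c²), with u' = 0.8c and v = 0.737c.
Numerator: 0.8 + 0.737 = 1.537. Denominator: 1 + (0.8)(0.737) = 1.5896.
u = 1.537/1.5896 = 0.96691, so the speed is 0.9669c.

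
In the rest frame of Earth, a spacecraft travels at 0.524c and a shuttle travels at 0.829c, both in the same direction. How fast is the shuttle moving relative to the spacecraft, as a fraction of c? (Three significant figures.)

Transform to the spacecraft's frame: u' = (u − v)/(1 − uv/c²).
u' = (0.829 − 0.524)/(1 − 0.829×0.524) = 0.305/0.565604 = 0.53925.
Speed in the spacecraft's frame: 0.539c (in the same direction).

0.539c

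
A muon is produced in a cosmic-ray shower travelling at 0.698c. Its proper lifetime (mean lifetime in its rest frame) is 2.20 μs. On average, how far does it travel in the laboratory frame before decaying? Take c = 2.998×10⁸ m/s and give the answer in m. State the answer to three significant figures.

γ = 1/√(1 − β²) = 1/√(1 − 0.487204) = 1/√0.512796 = 1/0.716098 = 1.3965.
Lab-frame lifetime: Δt = γτ = 1.3965 × 2.20 μs = 3.0723 μs.
Distance: d = vΔt = 0.698 × 2.998×10⁸ m/s × 3.0723×10^-6 s = 643 m.

643 m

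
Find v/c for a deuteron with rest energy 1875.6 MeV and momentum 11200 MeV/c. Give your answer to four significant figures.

βγ = pc/(mc²) = 11200/1875.6 = 5.9714.
Since γ² = 1 + (βγ)² = 36.6576, γ = √36.6576 = 6.05455, and β = (βγ)/γ = 5.9714/6.05455 = 0.9863.

0.9863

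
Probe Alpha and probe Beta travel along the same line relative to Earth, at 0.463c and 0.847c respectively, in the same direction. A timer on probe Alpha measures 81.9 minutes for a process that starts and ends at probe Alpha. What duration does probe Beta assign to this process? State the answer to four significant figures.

105.7 minutes

The velocity of probe Alpha relative to probe Beta is (0.463 − 0.847)c / (1 − 0.463×0.847) = −0.63175c; relative speed 0.63175c.
γ for this relative speed: γ = 1/√(1 − 0.399108) = 1.29.
Probe Alpha's interval is proper; time dilation gives Δt_B = γΔτ = 1.29 × 81.9 minutes = 105.7 minutes.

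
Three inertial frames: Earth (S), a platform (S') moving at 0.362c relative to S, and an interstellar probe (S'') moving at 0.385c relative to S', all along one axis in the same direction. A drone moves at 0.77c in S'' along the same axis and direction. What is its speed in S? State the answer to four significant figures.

0.9474c

First combine the drone and interstellar probe (S''→S'): u₁ = (0.77 + 0.385)/(1 + 0.77×0.385) = 1.155/1.29645 = 0.89089.
Then combine with the platform (S'→S): u = (0.89089 + 0.362)/(1 + 0.89089×0.362) = 1.25289/1.32250218 = 0.94736.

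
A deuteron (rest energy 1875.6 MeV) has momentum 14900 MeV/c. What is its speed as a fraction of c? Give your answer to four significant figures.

pc/(mc²) = 14900/1875.6 = 7.9441 = βγ = β/√(1−β²).
So β² = x²/(1 + x²) with x = 7.9441: x² = 63.1087, β² = 63.1087/64.1087 = 0.984401, β = 0.9922.

0.9922c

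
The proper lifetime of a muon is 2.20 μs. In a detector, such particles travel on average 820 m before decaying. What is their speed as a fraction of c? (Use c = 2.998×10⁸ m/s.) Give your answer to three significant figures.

d = βγcτ ⇒ βγ = d/(cτ) = 820.0 m / (659.56 m) = 1.2433.
β = (βγ)/√(1+(βγ)²) = 1.2433/√2.54579 = 0.779.

0.779c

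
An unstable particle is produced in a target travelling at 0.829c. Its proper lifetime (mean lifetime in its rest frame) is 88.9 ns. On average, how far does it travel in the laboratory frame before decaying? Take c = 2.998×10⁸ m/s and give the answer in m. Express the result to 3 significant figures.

With β = 0.829, γ = 1/√(1 − 0.829²) = 1/√0.312759 = 1.7881.
Lab-frame lifetime: Δt = γτ = 1.7881 × 88.9 ns = 158.96 ns.
Distance: d = vΔt = 0.829 × 2.998×10⁸ m/s × 1.5896×10^-7 s = 39.5 m.

39.5 m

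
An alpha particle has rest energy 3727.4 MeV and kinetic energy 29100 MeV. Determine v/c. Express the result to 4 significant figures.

γ = 1 + K/(mc²) = 1 + 29100/3727.4 = 8.8071.
β = √(1 − 1/γ²) = √(1 − 0.0128924) = √0.9871076 = 0.9935.

0.9935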